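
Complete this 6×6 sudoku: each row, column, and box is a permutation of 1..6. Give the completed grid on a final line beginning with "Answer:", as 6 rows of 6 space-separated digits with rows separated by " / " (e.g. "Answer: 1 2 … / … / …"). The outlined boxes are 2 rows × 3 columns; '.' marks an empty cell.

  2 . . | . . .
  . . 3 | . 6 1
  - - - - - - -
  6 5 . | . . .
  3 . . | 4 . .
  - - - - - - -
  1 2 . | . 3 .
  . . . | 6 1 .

Step 1. [r5c4∈{5}] nothing but 5 survives at r5c4, so r5c4=5.
Step 2. [r3c5∈{2}] only 2 remains possible at r3c5, so r3c5=2.
Step 3. [r1c5∈{4,5}] col 5 places 4 nowhere but r1c5 ⇒ r1c5=4.
Step 4. [r4c2∈{1}] r4c2 has the single candidate 1 ⇒ r4c2=1.
Step 5. [r2c1∈{4,5}] 5 has one home in row 2: r2c1. So r2c1=5.
Step 6. [r6c1∈{4}] only 4 remains possible at r6c1 ⇒ r6c1=4.
Step 7. [r1c6∈{3,5}] r1c6 is the only open cell in row 1 admitting 5, so r1c6=5.
Step 8. [r3c6∈{3}] r3c6 has the single candidate 3 ⇒ r3c6=3.
Step 9. [r5c3∈{6}] r5c3 is down to just 6. So r5c3=6.
Step 10. [r6c2∈{3}] r6c2 has the single candidate 3, so r6c2=3.
Step 11. [r3c4∈{1}] r3c4's peers cover all but 1 ⇒ r3c4=1.
Step 12. [r1c3∈{1}] nothing but 1 survives at r1c3. So r1c3=1.
Step 13. [r4c3∈{2}] r4c3 is down to just 2 ⇒ r4c3=2.
Step 14. [r2c4∈{2}] nothing but 2 survives at r2c4. So r2c4=2.
Step 15. [r4c5∈{5}] r4c5's peers cover all but 5 ⇒ r4c5=5.
Step 16. [r6c3∈{5}] r6c3 is down to just 5, so r6c3=5.
Step 17. [r5c6∈{4}] r5c6's peers cover all but 4. So r5c6=4.
Step 18. [r6c6∈{2}] r6c6's peers cover all but 2 ⇒ r6c6=2.
Step 19. [r1c4∈{3}] r1c4's peers cover all but 3, so r1c4=3.
Step 20. [r1c2∈{6}] r1c2 is down to just 6, so r1c2=6.
Step 21. [r3c3∈{4}] nothing but 4 survives at r3c3, so r3c3=4.
Step 22. [r4c6∈{6}] nothing but 6 survives at r4c6, so r4c6=6.
Step 23. [r2c2∈{4}] r2c2's peers cover all but 4, so r2c2=4.

Answer: 2 6 1 3 4 5 / 5 4 3 2 6 1 / 6 5 4 1 2 3 / 3 1 2 4 5 6 / 1 2 6 5 3 4 / 4 3 5 6 1 2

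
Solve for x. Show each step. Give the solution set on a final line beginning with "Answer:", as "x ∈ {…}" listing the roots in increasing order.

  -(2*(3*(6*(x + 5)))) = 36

Step 1. [-(2*(3*(6*(x + 5)))) = 36] LHS negated; negate both sides, so neg: 2*(3*(6*(x + 5))) = -36.
Step 2. [2*(3*(6*(x + 5))) = -36] divide by the outer 2 ⇒ div: 3*(6*(x + 5)) = -18.
Step 3. [3*(6*(x + 5)) = -18] divide by the outer 3. So div: 6*(x + 5) = -6.
Step 4. [6*(x + 5) = -6] leading coefficient 6: divide by 6 ⇒ div: x + 5 = -1.
Step 5. [x + 5 = -1] +5 is outermost — subtract 5 both sides, so sub: x = -6.

Answer: x ∈ {-6}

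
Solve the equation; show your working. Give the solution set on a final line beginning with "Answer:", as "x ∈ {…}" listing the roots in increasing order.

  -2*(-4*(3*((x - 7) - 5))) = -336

Step 1. [-2*(-4*(3*((x - 7) - 5))) = -336] LHS = -2·(…); ÷-2 both sides. So div: -4*(3*((x - 7) - 5)) = 168.
Step 2. [-4*(3*((x - 7) - 5)) = 168] LHS = -4·(…); ÷-4 both sides. So div: 3*((x - 7) - 5) = -42.
Step 3. [3*((x - 7) - 5) = -42] 3 out front; divide by 3 ⇒ div: (x - 7) - 5 = -14.
Step 4. [(x - 7) - 5 = -14] add 5: x sits inside (… - 5). So sub: x - 7 = -9.
Step 5. [x - 7 = -9] -7 is outermost — add 7 both sides, so sub: x = -2.

Answer: x ∈ {-2}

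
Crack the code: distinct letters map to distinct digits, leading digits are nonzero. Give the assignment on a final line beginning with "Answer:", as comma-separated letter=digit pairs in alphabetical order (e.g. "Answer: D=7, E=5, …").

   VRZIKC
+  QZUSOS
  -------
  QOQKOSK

Step 1. [col 1: C + S ≡ K (mod 10)] S=3 is one option consistent with column 1 (C + S ≡ K (mod 10), carry-in 0) — take it. So S=3.
Step 2. [col 1: C + S ≡ K (mod 10)] column 1 (C + S ≡ K (mod 10), carry-in 0) doesn't pin K yet; pick K=2 and continue ⇒ K=2.
Step 3. [col 1: C + S ≡ K (mod 10)] column 1 reads C+S+carry(0)=K with S=3, K=2; with digits 2,3 already taken and all letters distinct, the only value for C is 9. So C=9.
Step 4. [col 2: K + O ≡ S (mod 10)] column 2: given K=2, S=3, carry-in 1, and digits 2,3,9 already taken and all letters distinct, K+O≡S (mod 10) forces O=0 ⇒ O=0.
Step 5. [Q] the sum has 7 digits but both addends have 6; that extra leading digit Q is the final carry, namely 1, so Q=1.
Step 6. [col 3: I + S ≡ O (mod 10)] column 3: given S=3, O=0, carry-in 0, and digits 0,1,2,3,9 already taken and all letters distinct, I+S≡O (mod 10) forces I=7, so I=7.
Step 7. [col 4: Z + U ≡ K (mod 10)] U=5 is one option consistent with column 4 (Z + U ≡ K (mod 10), carry-in 1) — take it. So U=5.
Step 8. [col 4: Z + U ≡ K (mod 10)] column 4: given U=5, K=2, carry-in 1, and digits 0,1,2,3,5,7,9 already taken and all letters distinct, Z+U≡K (mod 10) forces Z=6 ⇒ Z=6.
Step 9. [col 5: R + Z ≡ Q (mod 10)] in column 5 we have R+Z≡Q with carry-in 1; given Z=6, Q=1 and digits 0,1,2,3,5,6,7,9 already taken and all letters distinct, that pins R to 4, so R=4.
Step 10. [col 6: V + Q ≡ O (mod 10)] in column 6 we have V+Q≡O with carry-in 1; given Q=1, O=0 and digits 0,1,2,3,4,5,6,7,9 already taken and all letters distinct, that pins V to 8, so V=8.

Answer: C=9, I=7, K=2, O=0, Q=1, R=4, S=3, U=5, V=8, Z=6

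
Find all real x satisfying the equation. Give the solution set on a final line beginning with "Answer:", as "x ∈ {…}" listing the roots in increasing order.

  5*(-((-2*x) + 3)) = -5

Step 1. [5*(-((-2*x) + 3)) = -5] 5·(inner) — divide through by 5, so div: -((-2*x) + 3) = -1.
Step 2. [-((-2*x) + 3) = -1] flip signs both sides. So neg: (-2*x) + 3 = 1.
Step 3. [(-2*x) + 3 = 1] peel the +3: subtract 3 from each side, so sub: -2*x = -2.
Step 4. [-2*x = -2] divide by the outer -2. So div: x = 1.

Answer: x ∈ {1}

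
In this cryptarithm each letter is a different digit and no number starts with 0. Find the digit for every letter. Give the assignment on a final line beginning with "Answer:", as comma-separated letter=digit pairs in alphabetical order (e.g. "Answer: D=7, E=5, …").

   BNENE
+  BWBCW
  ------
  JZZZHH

Step 1. [col 1: E + W ≡ H (mod 10)] no forcing yet in column 1 (carry-in 0); W=8 is free and consistent — try it, so W=8.
Step 2. [col 1: E + W ≡ H (mod 10)] several values work for E in column 1 (E + W ≡ H (mod 10), carry-in 0); try E=7. So E=7.
Step 3. [col 1: E + W ≡ H (mod 10)] from column 1 (E=7, W=8, carry-in 0, digits 7,8 already taken and all letters distinct): H must equal 5. So H=5.
Step 4. [J] J is the leading digit of a 6-digit sum of two 5-digit numbers; the final carry is exactly 1, so J=1.
Step 5. [col 2: N + C ≡ H (mod 10)] no forcing yet in column 2 (carry-in 1); C=0 is free and consistent — try it ⇒ C=0.
Step 6. [col 2: N + C ≡ H (mod 10)] column 2: given C=0, H=5, carry-in 1, and digits 0,1,5,7,8 already taken and all letters distinct, N+C≡H (mod 10) forces N=4 ⇒ N=4.
Step 7. [col 3: E + B ≡ Z (mod 10)] several values work for B in column 3 (E + B ≡ Z (mod 10), carry-in 0); try B=6, so B=6.
Step 8. [col 3: E + B ≡ Z (mod 10)] from column 3 (E=7, B=6, carry-in 0, digits 0,1,4,5,6,7,8 already taken and all letters distinct): Z must equal 3 ⇒ Z=3.

Answer: B=6, C=0, E=7, H=5, J=1, N=4, W=8, Z=3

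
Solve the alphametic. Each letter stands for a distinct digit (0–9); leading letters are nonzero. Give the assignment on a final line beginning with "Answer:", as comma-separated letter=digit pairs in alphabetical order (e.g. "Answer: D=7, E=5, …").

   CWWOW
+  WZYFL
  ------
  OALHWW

Step 1. [O] O is the leading digit of a 6-digit sum of two 5-digit numbers; the final carry is exactly 1. So O=1.
Step 2. [col 1: W + L ≡ W (mod 10)] column 1: given nothing yet, carry-in 0, and digits 1 already taken and all letters distinct, W+L≡W (mod 10) forces L=0, so L=0.
Step 3. [col 1: W + L ≡ W (mod 10)] W=4 is one option consistent with column 1 (W + L ≡ W (mod 10), carry-in 0) — take it. So W=4.
Step 4. [col 2: O + F ≡ W (mod 10)] from column 2 (O=1, W=4, carry-in 0, digits 0,1,4 already taken and all letters distinct): F must equal 3, so F=3.
Step 5. [col 3: W + Y ≡ H (mod 10)] no forcing yet in column 3 (carry-in 0); H=9 is free and consistent — try it. So H=9.
Step 6. [col 3: W + Y ≡ H (mod 10)] column 3 reads W+Y+carry(0)=H with W=4, H=9; with digits 0,1,3,4,9 already taken and all letters distinct, the only value for Y is 5, so Y=5.
Step 7. [col 4: W + Z ≡ L (mod 10)] in column 4 we have W+Z≡L with carry-in 0; given W=4, L=0 and digits 0,1,3,4,5,9 already taken and all letters distinct, that pins Z to 6. So Z=6.
Step 8. [col 5: C + W ≡ A (mod 10)] no forcing yet in column 5 (carry-in 1); C=7 is free and consistent — try it ⇒ C=7.
Step 9. [col 5: C + W ≡ A (mod 10)] from column 5 (C=7, W=4, carry-in 1, digits 0,1,3,4,5,6,7,9 already taken and all letters distinct): A must equal 2, so A=2.

Answer: A=2, C=7, F=3, H=9, L=0, O=1, W=4, Y=5, Z=6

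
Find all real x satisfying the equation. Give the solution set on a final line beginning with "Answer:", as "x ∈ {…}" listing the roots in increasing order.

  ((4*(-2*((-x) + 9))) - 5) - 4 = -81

Step 1. [((4*(-2*((-x) + 9))) - 5) - 4 = -81] peel the -4: add 4 from each side ⇒ sub: (4*(-2*((-x) + 9))) - 5 = -77.
Step 2. [(4*(-2*((-x) + 9))) - 5 = -77] add 5: x sits inside (… - 5). So sub: 4*(-2*((-x) + 9)) = -72.
Step 3. [4*(-2*((-x) + 9)) = -72] LHS = 4·(…); ÷4 both sides. So div: -2*((-x) + 9) = -18.
Step 4. [-2*((-x) + 9) = -18] leading coefficient -2: divide by -2, so div: (-x) + 9 = 9.
Step 5. [(-x) + 9 = 9] the outer +9 inverts by subtracting 9, so sub: -x = 0.
Step 6. [-x = 0] leading − — multiply by −1 ⇒ neg: x = 0.

Answer: x ∈ {0}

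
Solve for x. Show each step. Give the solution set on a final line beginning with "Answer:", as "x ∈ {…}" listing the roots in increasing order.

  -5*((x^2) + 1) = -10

Step 1. [-5*((x^2) + 1) = -10] -5 out front; divide by -5. So div: (x^2) + 1 = 2.
Step 2. [(x^2) + 1 = 2] +1 is outermost — subtract 1 both sides, so sub: x^2 = 1.
Step 3. [x^2 = 1] √ both sides: 1 ≥ 0 gives two branches. So sqrt: x = 1 or -1.

Answer: x ∈ {-1, 1}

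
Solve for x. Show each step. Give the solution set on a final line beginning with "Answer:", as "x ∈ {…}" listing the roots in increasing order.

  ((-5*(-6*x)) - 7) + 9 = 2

Step 1. [((-5*(-6*x)) - 7) + 9 = 2] subtract 9: x sits inside (… + 9) ⇒ sub: (-5*(-6*x)) - 7 = -7.
Step 2. [(-5*(-6*x)) - 7 = -7] the outer -7 inverts by adding 7. So sub: -5*(-6*x) = 0.
Step 3. [-5*(-6*x) = 0] -5·(inner) — divide through by -5 ⇒ div: -6*x = 0.
Step 4. [-6*x = 0] divide by the outer -6 ⇒ div: x = 0.

Answer: x ∈ {0}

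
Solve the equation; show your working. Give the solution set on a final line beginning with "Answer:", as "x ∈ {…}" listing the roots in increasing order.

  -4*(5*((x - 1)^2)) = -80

Step 1. [-4*(5*((x - 1)^2)) = -80] -4·(inner) — divide through by -4 ⇒ div: 5*((x - 1)^2) = 20.
Step 2. [5*((x - 1)^2) = 20] divide by the outer 5, so div: (x - 1)^2 = 4.
Step 3. [(x - 1)^2 = 4] 4 ≥ 0, LHS is (·)² — take ±√ ⇒ sqrt: x - 1 = 2 or -2.
Step 4. [x - 1 = 2 or -2] -1 is outermost — add 1 both sides. So sub: x = 3 or -1.

Answer: x ∈ {-1, 3}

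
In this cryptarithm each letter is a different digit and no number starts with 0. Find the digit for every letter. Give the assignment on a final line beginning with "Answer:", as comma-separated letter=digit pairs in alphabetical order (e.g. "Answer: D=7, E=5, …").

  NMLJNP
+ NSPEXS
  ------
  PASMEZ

Step 1. [col 1: P + S ≡ Z (mod 10)] column 1 (P + S ≡ Z (mod 10), carry-in 0) doesn't pin P yet; pick P=9 and continue. So P=9.
Step 2. [col 1: P + S ≡ Z (mod 10)] no forcing yet in column 1 (carry-in 0); Z=6 is free and consistent — try it. So Z=6.
Step 3. [col 1: P + S ≡ Z (mod 10)] in column 1 we have P+S≡Z with carry-in 0; given P=9, Z=6 and digits 6,9 already taken and all letters distinct, that pins S to 7. So S=7.
Step 4. [col 2: N + X ≡ E (mod 10)] no forcing yet in column 2 (carry-in 1); X=5 is free and consistent — try it ⇒ X=5.
Step 5. [col 2: N + X ≡ E (mod 10)] column 2 (N + X ≡ E (mod 10), carry-in 1) doesn't pin N yet; pick N=4 and continue. So N=4.
Step 6. [col 2: N + X ≡ E (mod 10)] column 2 reads N+X+carry(1)=E with N=4, X=5; with digits 4,5,6,7,9 already taken and all letters distinct, the only value for E is 0. So E=0.
Step 7. [col 3: J + E ≡ M (mod 10)] no forcing yet in column 3 (carry-in 1); J=2 is free and consistent — try it, so J=2.
Step 8. [col 3: J + E ≡ M (mod 10)] column 3 reads J+E+carry(1)=M with J=2, E=0; with digits 0,2,4,5,6,7,9 already taken and all letters distinct, the only value for M is 3, so M=3.
Step 9. [col 4: L + P ≡ S (mod 10)] in column 4 we have L+P≡S with carry-in 0; given P=9, S=7 and digits 0,2,3,4,5,6,7,9 already taken and all letters distinct, that pins L to 8 ⇒ L=8.
Step 10. [col 5: M + S ≡ A (mod 10)] column 5 reads M+S+carry(1)=A with M=3, S=7; with digits 0,2,3,4,5,6,7,8,9 already taken and all letters distinct, the only value for A is 1 ⇒ A=1.

Answer: A=1, E=0, J=2, L=8, M=3, N=4, P=9, S=7, X=5, Z=6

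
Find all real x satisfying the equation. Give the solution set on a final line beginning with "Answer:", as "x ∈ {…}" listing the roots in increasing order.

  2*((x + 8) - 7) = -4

Step 1. [2*((x + 8) - 7) = -4] divide by the outer 2, so div: (x + 8) - 7 = -2.
Step 2. [(x + 8) - 7 = -2] -7 is outermost — add 7 both sides. So sub: x + 8 = 5.
Step 3. [x + 8 = 5] 8 comes off first (subtract 8), so sub: x = -3.

Answer: x ∈ {-3}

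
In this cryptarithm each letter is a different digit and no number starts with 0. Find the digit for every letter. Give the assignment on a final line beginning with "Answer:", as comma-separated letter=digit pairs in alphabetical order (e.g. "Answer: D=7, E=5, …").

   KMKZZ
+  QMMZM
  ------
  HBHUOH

Step 1. [col 1: Z + M ≡ H (mod 10)] Z=6 is one option consistent with column 1 (Z + M ≡ H (mod 10), carry-in 0) — take it. So Z=6.
Step 2. [col 1: Z + M ≡ H (mod 10)] several values work for H in column 1 (Z + M ≡ H (mod 10), carry-in 0); try H=1, so H=1.
Step 3. [col 1: Z + M ≡ H (mod 10)] column 1: given Z=6, H=1, carry-in 0, and digits 1,6 already taken and all letters distinct, Z+M≡H (mod 10) forces M=5 ⇒ M=5.
Step 4. [col 2: Z + Z ≡ O (mod 10)] column 2: given Z=6, carry-in 1, and digits 1,5,6 already taken and all letters distinct, Z+Z≡O (mod 10) forces O=3 ⇒ O=3.
Step 5. [col 3: K + M ≡ U (mod 10)] column 3 (K + M ≡ U (mod 10), carry-in 1) doesn't pin U yet; pick U=0 and continue. So U=0.
Step 6. [col 3: K + M ≡ U (mod 10)] from column 3 (M=5, U=0, carry-in 1, digits 0,1,3,5,6 already taken and all letters distinct): K must equal 4 ⇒ K=4.
Step 7. [col 5: K + Q ≡ B (mod 10)] B=2 is one option consistent with column 5 (K + Q ≡ B (mod 10), carry-in 1) — take it, so B=2.
Step 8. [col 5: K + Q ≡ B (mod 10)] column 5: given K=4, B=2, carry-in 1, and digits 0,1,2,3,4,5,6 already taken and all letters distinct, K+Q≡B (mod 10) forces Q=7 ⇒ Q=7.

Answer: B=2, H=1, K=4, M=5, O=3, Q=7, U=0, Z=6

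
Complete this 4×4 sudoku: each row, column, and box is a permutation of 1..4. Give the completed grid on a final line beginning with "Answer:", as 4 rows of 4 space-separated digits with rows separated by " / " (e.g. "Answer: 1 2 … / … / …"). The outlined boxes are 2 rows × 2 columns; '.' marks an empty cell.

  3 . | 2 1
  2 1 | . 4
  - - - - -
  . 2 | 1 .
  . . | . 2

Step 1. [r4c3∈{3,4}] 4 has one home in col 3: r4c3 ⇒ r4c3=4.
Step 2. [r4c2∈{3}] r4c2 has the single candidate 3, so r4c2=3.
Step 3. [r3c4∈{3}] r3c4 has the single candidate 3. So r3c4=3.
Step 4. [r2c3∈{3}] r2c3 is down to just 3, so r2c3=3.
Step 5. [r3c1∈{4}] r3c1's peers cover all but 4. So r3c1=4.
Step 6. [r4c1∈{1}] r4c1 is down to just 1, so r4c1=1.
Step 7. [r1c2∈{4}] only 4 remains possible at r1c2 ⇒ r1c2=4.

Answer: 3 4 2 1 / 2 1 3 4 / 4 2 1 3 / 1 3 4 2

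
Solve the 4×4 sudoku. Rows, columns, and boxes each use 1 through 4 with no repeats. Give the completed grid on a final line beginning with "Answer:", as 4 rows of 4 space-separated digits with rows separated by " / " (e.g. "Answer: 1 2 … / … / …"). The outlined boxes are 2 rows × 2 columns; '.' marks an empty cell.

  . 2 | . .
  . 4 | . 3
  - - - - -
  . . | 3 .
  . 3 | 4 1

Step 1. [r2c1∈{1}] r2c1's peers cover all but 1, so r2c1=1.
Step 2. [r3c4∈{2}] nothing but 2 survives at r3c4 ⇒ r3c4=2.
Step 3. [r1c4∈{4}] r1c4 has the single candidate 4 ⇒ r1c4=4.
Step 4. [r4c1∈{2}] nothing but 2 survives at r4c1. So r4c1=2.
Step 5. [r3c2∈{1}] r3c2's peers cover all but 1. So r3c2=1.
Step 6. [r3c1∈{4}] only 4 remains possible at r3c1 ⇒ r3c1=4.
Step 7. [r1c3∈{1}] r1c3 is down to just 1 ⇒ r1c3=1.
Step 8. [r2c3∈{2}] only 2 remains possible at r2c3 ⇒ r2c3=2.
Step 9. [r1c1∈{3}] r1c1's peers cover all but 3, so r1c1=3.

Answer: 3 2 1 4 / 1 4 2 3 / 4 1 3 2 / 2 3 4 1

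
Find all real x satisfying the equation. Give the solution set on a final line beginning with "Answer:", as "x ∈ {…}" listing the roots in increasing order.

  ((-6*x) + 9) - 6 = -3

Step 1. [((-6*x) + 9) - 6 = -3] add 6: x sits inside (… - 6). So sub: (-6*x) + 9 = 3.
Step 2. [(-6*x) + 9 = 3] subtract 9: x sits inside (… + 9) ⇒ sub: -6*x = -6.
Step 3. [-6*x = -6] leading coefficient -6: divide by -6 ⇒ div: x = 1.

Answer: x ∈ {1}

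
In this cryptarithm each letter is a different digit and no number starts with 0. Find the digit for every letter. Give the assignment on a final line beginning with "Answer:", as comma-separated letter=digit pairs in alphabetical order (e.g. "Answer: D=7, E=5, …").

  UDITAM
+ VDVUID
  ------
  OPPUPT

Step 1. [col 1: M + D ≡ T (mod 10)] M=2 is one option consistent with column 1 (M + D ≡ T (mod 10), carry-in 0) — take it. So M=2.
Step 2. [col 1: M + D ≡ T (mod 10)] no forcing yet in column 1 (carry-in 0); T=0 is free and consistent — try it ⇒ T=0.
Step 3. [col 1: M + D ≡ T (mod 10)] column 1 reads M+D+carry(0)=T with M=2, T=0; with digits 0,2 already taken and all letters distinct, the only value for D is 8, so D=8.
Step 4. [col 2: A + I ≡ P (mod 10)] several values work for P in column 2 (A + I ≡ P (mod 10), carry-in 1); try P=6 ⇒ P=6.
Step 5. [col 2: A + I ≡ P (mod 10)] no forcing yet in column 2 (carry-in 1); I=1 is free and consistent — try it ⇒ I=1.
Step 6. [col 2: A + I ≡ P (mod 10)] column 2 reads A+I+carry(1)=P with I=1, P=6; with digits 0,1,2,6,8 already taken and all letters distinct, the only value for A is 4. So A=4.
Step 7. [col 3: T + U ≡ U (mod 10)] column 3 (T + U ≡ U (mod 10), carry-in 0) doesn't pin U yet; pick U=3 and continue, so U=3.
Step 8. [col 4: I + V ≡ P (mod 10)] column 4: given I=1, P=6, carry-in 0, and digits 0,1,2,3,4,6,8 already taken and all letters distinct, I+V≡P (mod 10) forces V=5, so V=5.
Step 9. [col 6: U + V ≡ O (mod 10)] from column 6 (U=3, V=5, carry-in 1, digits 0,1,2,3,4,5,6,8 already taken and all letters distinct): O must equal 9. So O=9.

Answer: A=4, D=8, I=1, M=2, O=9, P=6, T=0, U=3, V=5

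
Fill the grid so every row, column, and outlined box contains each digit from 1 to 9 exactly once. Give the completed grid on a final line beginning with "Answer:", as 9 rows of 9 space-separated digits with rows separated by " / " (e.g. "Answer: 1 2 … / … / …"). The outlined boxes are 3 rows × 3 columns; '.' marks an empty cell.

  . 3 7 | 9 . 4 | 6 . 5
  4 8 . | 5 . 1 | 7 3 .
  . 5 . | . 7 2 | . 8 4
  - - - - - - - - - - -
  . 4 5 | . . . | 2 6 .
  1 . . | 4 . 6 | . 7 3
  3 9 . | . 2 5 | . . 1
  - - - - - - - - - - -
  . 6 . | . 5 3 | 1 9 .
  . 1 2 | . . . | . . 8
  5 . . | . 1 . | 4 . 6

Step 1. [r5c3∈{8}] nothing but 8 survives at r5c3 ⇒ r5c3=8.
Step 2. [r6c4∈{7,8}] in row 6, 7 fits only at r6c4 ⇒ r6c4=7.
Step 3. [r5c5∈{9}] r5c5's peers cover all but 9 ⇒ r5c5=9.
Step 4. [r3c1∈{6,9}] 6 has one home in col 1: r3c1, so r3c1=6.
Step 5. [r8c1∈{7,9}] r8c1 is the only open cell in col 1 admitting 9, so r8c1=9.
Step 6. [r2c9∈{2,9}] 2 has one home in row 2: r2c9. So r2c9=2.
Step 7. [r4c6∈{8}] r4c6's peers cover all but 8. So r4c6=8.
Step 8. [r7c1∈{7,8}] col 1 places 8 nowhere but r7c1, so r7c1=8.
Step 9. [r4c4∈{1,3}] row 4 places 1 nowhere but r4c4 ⇒ r4c4=1.
Step 10. [r3c7∈{9}] r3c7's peers cover all but 9. So r3c7=9.
Step 11. [r7c4∈{2}] r7c4's peers cover all but 2. So r7c4=2.
Step 12. [r2c5∈{6}] only 6 remains possible at r2c5 ⇒ r2c5=6.
Step 13. [r5c7∈{5}] nothing but 5 survives at r5c7, so r5c7=5.
Step 14. [r9c6∈{7,9}] r9c6 is the only open cell in row 9 admitting 9 ⇒ r9c6=9.
Step 15. [r6c8∈{4}] r6c8 has the single candidate 4, so r6c8=4.
Step 16. [r4c9∈{9}] only 9 remains possible at r4c9, so r4c9=9.
Step 17. [r7c3∈{4}] r7c3 has the single candidate 4. So r7c3=4.
Step 18. [r3c4∈{3}] nothing but 3 survives at r3c4. So r3c4=3.
Step 19. [r6c7∈{8}] only 8 remains possible at r6c7 ⇒ r6c7=8.
Step 20. [r4c1∈{7}] nothing but 7 survives at r4c1, so r4c1=7.
Step 21. [r8c5∈{4}] only 4 remains possible at r8c5. So r8c5=4.
Step 22. [r9c2∈{7}] r9c2 has the single candidate 7. So r9c2=7.
Step 23. [r4c5∈{3}] r4c5 has the single candidate 3 ⇒ r4c5=3.
Step 24. [r8c6∈{7}] r8c6 is down to just 7. So r8c6=7.
Step 25. [r1c8∈{1}] r1c8's peers cover all but 1. So r1c8=1.
Step 26. [r8c8∈{5}] only 5 remains possible at r8c8, so r8c8=5.
Step 27. [r9c4∈{8}] only 8 remains possible at r9c4. So r9c4=8.
Step 28. [r2c3∈{9}] nothing but 9 survives at r2c3 ⇒ r2c3=9.
Step 29. [r9c3∈{3}] r9c3 has the single candidate 3 ⇒ r9c3=3.
Step 30. [r7c9∈{7}] nothing but 7 survives at r7c9 ⇒ r7c9=7.
Step 31. [r8c7∈{3}] r8c7's peers cover all but 3, so r8c7=3.
Step 32. [r3c3∈{1}] only 1 remains possible at r3c3. So r3c3=1.
Step 33. [r6c3∈{6}] r6c3's peers cover all but 6 ⇒ r6c3=6.
Step 34. [r1c1∈{2}] only 2 remains possible at r1c1, so r1c1=2.
Step 35. [r1c5∈{8}] only 8 remains possible at r1c5. So r1c5=8.
Step 36. [r9c8∈{2}] r9c8 has the single candidate 2, so r9c8=2.
Step 37. [r8c4∈{6}] r8c4's peers cover all but 6 ⇒ r8c4=6.
Step 38. [r5c2∈{2}] r5c2 has the single candidate 2, so r5c2=2.

Answer: 2 3 7 9 8 4 6 1 5 / 4 8 9 5 6 1 7 3 2 / 6 5 1 3 7 2 9 8 4 / 7 4 5 1 3 8 2 6 9 / 1 2 8 4 9 6 5 7 3 / 3 9 6 7 2 5 8 4 1 / 8 6 4 2 5 3 1 9 7 / 9 1 2 6 4 7 3 5 8 / 5 7 3 8 1 9 4 2 6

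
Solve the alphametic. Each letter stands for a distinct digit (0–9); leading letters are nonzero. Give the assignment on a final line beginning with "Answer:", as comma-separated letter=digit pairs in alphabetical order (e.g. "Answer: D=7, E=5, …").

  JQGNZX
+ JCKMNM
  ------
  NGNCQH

Step 1. [col 1: X + M ≡ H (mod 10)] several values work for M in column 1 (X + M ≡ H (mod 10), carry-in 0); try M=5, so M=5.
Step 2. [col 1: X + M ≡ H (mod 10)] X=4 is one option consistent with column 1 (X + M ≡ H (mod 10), carry-in 0) — take it ⇒ X=4.
Step 3. [col 1: X + M ≡ H (mod 10)] in column 1 we have X+M≡H with carry-in 0; given X=4, M=5 and digits 4,5 already taken and all letters distinct, that pins H to 9 ⇒ H=9.
Step 4. [col 2: Z + N ≡ Q (mod 10)] column 2 (Z + N ≡ Q (mod 10), carry-in 0) doesn't pin Z yet; pick Z=1 and continue. So Z=1.
Step 5. [col 2: Z + N ≡ Q (mod 10)] column 2 (Z + N ≡ Q (mod 10), carry-in 0) doesn't pin N yet; pick N=7 and continue. So N=7.
Step 6. [col 2: Z + N ≡ Q (mod 10)] from column 2 (Z=1, N=7, carry-in 0, digits 1,4,5,7,9 already taken and all letters distinct): Q must equal 8 ⇒ Q=8.
Step 7. [col 3: N + M ≡ C (mod 10)] column 3: given N=7, M=5, carry-in 0, and digits 1,4,5,7,8,9 already taken and all letters distinct, N+M≡C (mod 10) forces C=2 ⇒ C=2.
Step 8. [col 4: G + K ≡ N (mod 10)] no forcing yet in column 4 (carry-in 1); K=6 is free and consistent — try it, so K=6.
Step 9. [col 4: G + K ≡ N (mod 10)] column 4: given K=6, N=7, carry-in 1, and digits 1,2,4,5,6,7,8,9 already taken and all letters distinct, G+K≡N (mod 10) forces G=0, so G=0.
Step 10. [col 6: J + J ≡ N (mod 10)] column 6 reads J+J+carry(1)=N with N=7; with digits 0,1,2,4,5,6,7,8,9 already taken and all letters distinct, the only value for J is 3 ⇒ J=3.

Answer: C=2, G=0, H=9, J=3, K=6, M=5, N=7, Q=8, X=4, Z=1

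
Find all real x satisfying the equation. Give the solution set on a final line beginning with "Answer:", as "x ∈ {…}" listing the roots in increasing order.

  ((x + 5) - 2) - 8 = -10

Step 1. [((x + 5) - 2) - 8 = -10] the outer -8 inverts by adding 8. So sub: (x + 5) - 2 = -2.
Step 2. [(x + 5) - 2 = -2] peel the -2: add 2 from each side, so sub: x + 5 = 0.
Step 3. [x + 5 = 0] peel the +5: subtract 5 from each side ⇒ sub: x = -5.

Answer: x ∈ {-5}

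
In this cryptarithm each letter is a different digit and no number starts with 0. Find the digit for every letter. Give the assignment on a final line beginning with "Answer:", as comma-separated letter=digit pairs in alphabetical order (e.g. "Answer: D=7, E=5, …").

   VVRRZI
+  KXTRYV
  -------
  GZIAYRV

Step 1. [G] the sum has 7 digits but both addends have 6; that extra leading digit G is the final carry, namely 1. So G=1.
Step 2. [col 1: I + V ≡ V (mod 10)] column 1 reads I+V+carry(0)=V with nothing yet; with digits 1 already taken and all letters distinct, the only value for I is 0. So I=0.
Step 3. [col 1: I + V ≡ V (mod 10)] column 1 (I + V ≡ V (mod 10), carry-in 0) doesn't pin V yet; pick V=8 and continue. So V=8.
Step 4. [col 2: Z + Y ≡ R (mod 10)] several values work for Y in column 2 (Z + Y ≡ R (mod 10), carry-in 0); try Y=9. So Y=9.
Step 5. [col 2: Z + Y ≡ R (mod 10)] no forcing yet in column 2 (carry-in 0); R=4 is free and consistent — try it, so R=4.
Step 6. [col 2: Z + Y ≡ R (mod 10)] column 2: given Y=9, R=4, carry-in 0, and digits 0,1,4,8,9 already taken and all letters distinct, Z+Y≡R (mod 10) forces Z=5. So Z=5.
Step 7. [col 4: R + T ≡ A (mod 10)] A=7 is one option consistent with column 4 (R + T ≡ A (mod 10), carry-in 0) — take it. So A=7.
Step 8. [col 4: R + T ≡ A (mod 10)] column 4 reads R+T+carry(0)=A with R=4, A=7; with digits 0,1,4,5,7,8,9 already taken and all letters distinct, the only value for T is 3, so T=3.
Step 9. [col 5: V + X ≡ I (mod 10)] from column 5 (V=8, I=0, carry-in 0, digits 0,1,3,4,5,7,8,9 already taken and all letters distinct): X must equal 2. So X=2.
Step 10. [col 6: V + K ≡ Z (mod 10)] column 6: given V=8, Z=5, carry-in 1, and digits 0,1,2,3,4,5,7,8,9 already taken and all letters distinct, V+K≡Z (mod 10) forces K=6. So K=6.

Answer: A=7, G=1, I=0, K=6, R=4, T=3, V=8, X=2, Y=9, Z=5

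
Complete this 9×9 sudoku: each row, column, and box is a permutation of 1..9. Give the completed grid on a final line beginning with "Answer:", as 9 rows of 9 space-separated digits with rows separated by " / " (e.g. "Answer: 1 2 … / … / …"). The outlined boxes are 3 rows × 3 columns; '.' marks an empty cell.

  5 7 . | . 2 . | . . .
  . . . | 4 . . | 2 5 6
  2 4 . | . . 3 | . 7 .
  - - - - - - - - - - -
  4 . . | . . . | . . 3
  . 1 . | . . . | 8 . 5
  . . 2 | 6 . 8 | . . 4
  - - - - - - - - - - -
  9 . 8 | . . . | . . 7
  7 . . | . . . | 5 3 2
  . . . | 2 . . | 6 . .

Step 1. [r6c1∈{3}] only 3 remains possible at r6c1, so r6c1=3.
Step 2. [r9c1∈{1}] only 1 remains possible at r9c1. So r9c1=1.
Step 3. [r8c2∈{6}] r8c2 is down to just 6. So r8c2=6.
Step 4. [r1c7∈{1,3,4,9}] across col 7, 3 lands solely at r1c7, so r1c7=3.
Step 5. [r7c7∈{1,4}] col 7 places 4 nowhere but r7c7, so r7c7=4.
Step 6. [r7c8∈{1}] only 1 remains possible at r7c8, so r7c8=1.
Step 7. [r6c8∈{9}] only 9 remains possible at r6c8. So r6c8=9.
Step 8. [r3c7∈{1,9}] 9 has one home in col 7: r3c7 ⇒ r3c7=9.
Step 9. [r6c2∈{5}] r6c2 is down to just 5 ⇒ r6c2=5.
Step 10. [r9c2∈{3}] r9c2 has the single candidate 3, so r9c2=3.
Step 11. [r9c3∈{4,5}] in col 3, 5 fits only at r9c3. So r9c3=5.
Step 12. [r5c1∈{6}] r5c1 is down to just 6. So r5c1=6.
Step 13. [r9c9∈{8,9}] r9c9 is the only open cell in col 9 admitting 9. So r9c9=9.
Step 14. [r4c2∈{8,9}] r4c2 is the only open cell in row 4 admitting 8. So r4c2=8.
Step 15. [r2c2∈{9}] r2c2's peers cover all but 9, so r2c2=9.
Step 16. [r5c8∈{2}] r5c8's peers cover all but 2 ⇒ r5c8=2.
Step 17. [r4c6∈{1,2,5,7,9}] row 4 places 2 nowhere but r4c6, so r4c6=2.
Step 18. [r7c6∈{5,6}] in col 6, 5 fits only at r7c6 ⇒ r7c6=5.
Step 19. [r1c6∈{1,6,9}] 6 has one home in col 6: r1c6, so r1c6=6.
Step 20. [r1c4∈{1,8,9}] row 1 places 9 nowhere but r1c4 ⇒ r1c4=9.
Step 21. [r1c3∈{1}] r1c3's peers cover all but 1 ⇒ r1c3=1.
Step 22. [r3c9∈{1,8}] 1 has one home in col 9: r3c9. So r3c9=1.
Step 23. [r8c3∈{4}] nothing but 4 survives at r8c3. So r8c3=4.
Step 24. [r7c4∈{3}] r7c4's peers cover all but 3. So r7c4=3.
Step 25. [r5c4∈{7}] r5c4's peers cover all but 7, so r5c4=7.
Step 26. [r6c5∈{1}] r6c5 is down to just 1, so r6c5=1.
Step 27. [r5c3∈{9}] nothing but 9 survives at r5c3 ⇒ r5c3=9.
Step 28. [r4c5∈{5,9}] across row 4, 9 lands solely at r4c5. So r4c5=9.
Step 29. [r8c5∈{8}] r8c5 has the single candidate 8 ⇒ r8c5=8.
Step 30. [r2c6∈{1,7}] row 2 places 1 nowhere but r2c6, so r2c6=1.
Step 31. [r9c6∈{4,7}] col 6 places 7 nowhere but r9c6. So r9c6=7.
Step 32. [r5c5∈{3,4}] in row 5, 3 fits only at r5c5. So r5c5=3.
Step 33. [r4c4∈{5}] r4c4 is down to just 5. So r4c4=5.
Step 34. [r1c9∈{8}] r1c9's peers cover all but 8, so r1c9=8.
Step 35. [r6c7∈{7}] nothing but 7 survives at r6c7, so r6c7=7.
Step 36. [r8c6∈{9}] nothing but 9 survives at r8c6. So r8c6=9.
Step 37. [r3c5∈{5}] r3c5 is down to just 5 ⇒ r3c5=5.
Step 38. [r4c7∈{1}] only 1 remains possible at r4c7 ⇒ r4c7=1.
Step 39. [r2c5∈{7}] r2c5's peers cover all but 7 ⇒ r2c5=7.
Step 40. [r1c8∈{4}] r1c8 is down to just 4, so r1c8=4.
Step 41. [r4c3∈{7}] r4c3 is down to just 7, so r4c3=7.
Step 42. [r3c4∈{8}] r3c4's peers cover all but 8 ⇒ r3c4=8.
Step 43. [r2c1∈{8}] r2c1 is down to just 8 ⇒ r2c1=8.
Step 44. [r7c2∈{2}] nothing but 2 survives at r7c2. So r7c2=2.
Step 45. [r8c4∈{1}] nothing but 1 survives at r8c4 ⇒ r8c4=1.
Step 46. [r9c5∈{4}] nothing but 4 survives at r9c5 ⇒ r9c5=4.
Step 47. [r4c8∈{6}] r4c8 has the single candidate 6, so r4c8=6.
Step 48. [r2c3∈{3}] nothing but 3 survives at r2c3. So r2c3=3.
Step 49. [r7c5∈{6}] r7c5 is down to just 6 ⇒ r7c5=6.
Step 50. [r3c3∈{6}] nothing but 6 survives at r3c3, so r3c3=6.
Step 51. [r5c6∈{4}] r5c6 has the single candidate 4, so r5c6=4.
Step 52. [r9c8∈{8}] nothing but 8 survives at r9c8, so r9c8=8.

Answer: 5 7 1 9 2 6 3 4 8 / 8 9 3 4 7 1 2 5 6 / 2 4 6 8 5 3 9 7 1 / 4 8 7 5 9 2 1 6 3 / 6 1 9 7 3 4 8 2 5 / 3 5 2 6 1 8 7 9 4 / 9 2 8 3 6 5 4 1 7 / 7 6 4 1 8 9 5 3 2 / 1 3 5 2 4 7 6 8 9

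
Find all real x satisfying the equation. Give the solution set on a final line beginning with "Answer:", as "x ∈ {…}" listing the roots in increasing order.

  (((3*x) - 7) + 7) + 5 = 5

Step 1. [(((3*x) - 7) + 7) + 5 = 5] 5 comes off first (subtract 5) ⇒ sub: ((3*x) - 7) + 7 = 0.
Step 2. [((3*x) - 7) + 7 = 0] subtract 7: x sits inside (… + 7), so sub: (3*x) - 7 = -7.
Step 3. [(3*x) - 7 = -7] add 7: x sits inside (… - 7), so sub: 3*x = 0.
Step 4. [3*x = 0] 3 out front; divide by 3. So div: x = 0.

Answer: x ∈ {0}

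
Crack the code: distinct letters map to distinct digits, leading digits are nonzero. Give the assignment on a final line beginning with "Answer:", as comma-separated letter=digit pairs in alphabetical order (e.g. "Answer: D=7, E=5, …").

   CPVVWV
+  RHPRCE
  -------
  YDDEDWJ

Step 1. [col 1: V + E ≡ J (mod 10)] no forcing yet in column 1 (carry-in 0); V=8 is free and consistent — try it ⇒ V=8.
Step 2. [col 1: V + E ≡ J (mod 10)] E=4 is one option consistent with column 1 (V + E ≡ J (mod 10), carry-in 0) — take it. So E=4.
Step 3. [Y] the sum has 7 digits but both addends have 6; that extra leading digit Y is the final carry, namely 1, so Y=1.
Step 4. [col 1: V + E ≡ J (mod 10)] column 1 reads V+E+carry(0)=J with V=8, E=4; with digits 1,4,8 already taken and all letters distinct, the only value for J is 2, so J=2.
Step 5. [col 2: W + C ≡ W (mod 10)] in column 2 we have W+C≡W with carry-in 1; given nothing yet and digits 1,2,4,8 already taken and all letters distinct, that pins C to 9 ⇒ C=9.
Step 6. [col 2: W + C ≡ W (mod 10)] W=3 is one option consistent with column 2 (W + C ≡ W (mod 10), carry-in 1) — take it. So W=3.
Step 7. [col 3: V + R ≡ D (mod 10)] column 3 (V + R ≡ D (mod 10), carry-in 1) doesn't pin R yet; pick R=7 and continue ⇒ R=7.
Step 8. [col 3: V + R ≡ D (mod 10)] column 3 reads V+R+carry(1)=D with V=8, R=7; with digits 1,2,3,4,7,8,9 already taken and all letters distinct, the only value for D is 6, so D=6.
Step 9. [col 4: V + P ≡ E (mod 10)] column 4 reads V+P+carry(1)=E with V=8, E=4; with digits 1,2,3,4,6,7,8,9 already taken and all letters distinct, the only value for P is 5 ⇒ P=5.
Step 10. [col 5: P + H ≡ D (mod 10)] in column 5 we have P+H≡D with carry-in 1; given P=5, D=6 and digits 1,2,3,4,5,6,7,8,9 already taken and all letters distinct, that pins H to 0, so H=0.

Answer: C=9, D=6, E=4, H=0, J=2, P=5, R=7, V=8, W=3, Y=1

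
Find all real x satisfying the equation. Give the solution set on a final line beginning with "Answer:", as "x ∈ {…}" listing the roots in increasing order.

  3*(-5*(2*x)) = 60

Step 1. [3*(-5*(2*x)) = 60] leading coefficient 3: divide by 3, so div: -5*(2*x) = 20.
Step 2. [-5*(2*x) = 20] -5 out front; divide by -5, so div: 2*x = -4.
Step 3. [2*x = -4] 2 out front; divide by 2 ⇒ div: x = -2.

Answer: x ∈ {-2}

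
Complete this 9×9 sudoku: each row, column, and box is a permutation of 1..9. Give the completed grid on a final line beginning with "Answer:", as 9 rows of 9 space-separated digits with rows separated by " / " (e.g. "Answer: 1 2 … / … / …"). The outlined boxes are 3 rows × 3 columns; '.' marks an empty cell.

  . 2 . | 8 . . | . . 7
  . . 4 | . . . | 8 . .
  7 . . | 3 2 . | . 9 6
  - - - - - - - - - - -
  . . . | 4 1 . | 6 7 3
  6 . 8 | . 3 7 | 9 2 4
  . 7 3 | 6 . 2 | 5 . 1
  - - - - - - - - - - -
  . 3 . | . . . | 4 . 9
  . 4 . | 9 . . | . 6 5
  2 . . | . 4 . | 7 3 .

Step 1. [r3c7∈{1}] r3c7's peers cover all but 1. So r3c7=1.
Step 2. [r3c3∈{5}] nothing but 5 survives at r3c3, so r3c3=5.
Step 3. [r4c6∈{5,8,9}] r4c6 is the only open cell in row 4 admitting 8 ⇒ r4c6=8.
Step 4. [r7c8∈{1,8}] across col 8, 1 lands solely at r7c8. So r7c8=1.
Step 5. [r2c8∈{5}] r2c8 is down to just 5. So r2c8=5.
Step 6. [r5c2∈{1,5}] row 5 places 1 nowhere but r5c2, so r5c2=1.
Step 7. [r2c1∈{1,3,9}] row 2 places 3 nowhere but r2c1. So r2c1=3.
Step 8. [r6c5∈{9}] nothing but 9 survives at r6c5 ⇒ r6c5=9.
Step 9. [r5c4∈{5}] nothing but 5 survives at r5c4. So r5c4=5.
Step 10. [r9c4∈{1}] r9c4's peers cover all but 1, so r9c4=1.
Step 11. [r2c6∈{1,6,9}] row 2 places 1 nowhere but r2c6. So r2c6=1.
Step 12. [r2c2∈{6,9}] row 2 places 9 nowhere but r2c2, so r2c2=9.
Step 13. [r1c3∈{1,6}] across box 1, 6 lands solely at r1c3 ⇒ r1c3=6.
Step 14. [r9c2∈{5,6,8}] col 2 places 6 nowhere but r9c2 ⇒ r9c2=6.
Step 15. [r7c1∈{5,8}] r7c1 is the only open cell in box 7 admitting 5. So r7c1=5.
Step 16. [r7c3∈{7}] r7c3 has the single candidate 7, so r7c3=7.
Step 17. [r8c1∈{1,8}] in col 1, 8 fits only at r8c1, so r8c1=8.
Step 18. [r2c5∈{6,7}] 6 has one home in row 2: r2c5 ⇒ r2c5=6.
Step 19. [r1c6∈{4,5,9}] 9 has one home in row 1: r1c6 ⇒ r1c6=9.
Step 20. [r4c1∈{9}] r4c1 is down to just 9, so r4c1=9.
Step 21. [r1c8∈{4}] r1c8's peers cover all but 4, so r1c8=4.
Step 22. [r1c7∈{3}] r1c7's peers cover all but 3. So r1c7=3.
Step 23. [r7c6∈{6}] r7c6's peers cover all but 6. So r7c6=6.
Step 24. [r8c7∈{2}] r8c7 has the single candidate 2. So r8c7=2.
Step 25. [r3c2∈{8}] only 8 remains possible at r3c2. So r3c2=8.
Step 26. [r4c2∈{5}] r4c2's peers cover all but 5 ⇒ r4c2=5.
Step 27. [r9c3∈{9}] nothing but 9 survives at r9c3, so r9c3=9.
Step 28. [r2c4∈{7}] r2c4's peers cover all but 7 ⇒ r2c4=7.
Step 29. [r9c9∈{8}] nothing but 8 survives at r9c9, so r9c9=8.
Step 30. [r6c8∈{8}] r6c8's peers cover all but 8. So r6c8=8.
Step 31. [r7c5∈{8}] nothing but 8 survives at r7c5 ⇒ r7c5=8.
Step 32. [r4c3∈{2}] nothing but 2 survives at r4c3. So r4c3=2.
Step 33. [r1c5∈{5}] r1c5's peers cover all but 5 ⇒ r1c5=5.
Step 34. [r7c4∈{2}] r7c4 has the single candidate 2 ⇒ r7c4=2.
Step 35. [r8c5∈{7}] r8c5 is down to just 7. So r8c5=7.
Step 36. [r8c3∈{1}] only 1 remains possible at r8c3, so r8c3=1.
Step 37. [r9c6∈{5}] r9c6 has the single candidate 5 ⇒ r9c6=5.
Step 38. [r8c6∈{3}] nothing but 3 survives at r8c6 ⇒ r8c6=3.
Step 39. [r2c9∈{2}] r2c9's peers cover all but 2, so r2c9=2.
Step 40. [r6c1∈{4}] nothing but 4 survives at r6c1, so r6c1=4.
Step 41. [r1c1∈{1}] r1c1's peers cover all but 1, so r1c1=1.
Step 42. [r3c6∈{4}] r3c6 is down to just 4. So r3c6=4.

Answer: 1 2 6 8 5 9 3 4 7 / 3 9 4 7 6 1 8 5 2 / 7 8 5 3 2 4 1 9 6 / 9 5 2 4 1 8 6 7 3 / 6 1 8 5 3 7 9 2 4 / 4 7 3 6 9 2 5 8 1 / 5 3 7 2 8 6 4 1 9 / 8 4 1 9 7 3 2 6 5 / 2 6 9 1 4 5 7 3 8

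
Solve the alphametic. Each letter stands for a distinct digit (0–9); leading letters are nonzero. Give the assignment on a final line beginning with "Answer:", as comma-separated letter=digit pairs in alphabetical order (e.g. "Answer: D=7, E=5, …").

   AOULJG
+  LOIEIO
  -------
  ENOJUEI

Step 1. [col 1: G + O ≡ I (mod 10)] I=7 is one option consistent with column 1 (G + O ≡ I (mod 10), carry-in 0) — take it, so I=7.
Step 2. [col 1: G + O ≡ I (mod 10)] G=8 is one option consistent with column 1 (G + O ≡ I (mod 10), carry-in 0) — take it, so G=8.
Step 3. [col 1: G + O ≡ I (mod 10)] in column 1 we have G+O≡I with carry-in 0; given G=8, I=7 and digits 7,8 already taken and all letters distinct, that pins O to 9, so O=9.
Step 4. [col 2: J + I ≡ E (mod 10)] E=1 is one option consistent with column 2 (J + I ≡ E (mod 10), carry-in 1) — take it ⇒ E=1.
Step 5. [col 2: J + I ≡ E (mod 10)] in column 2 we have J+I≡E with carry-in 1; given I=7, E=1 and digits 1,7,8,9 already taken and all letters distinct, that pins J to 3. So J=3.
Step 6. [col 3: L + E ≡ U (mod 10)] column 3 (L + E ≡ U (mod 10), carry-in 1) doesn't pin L yet; pick L=4 and continue ⇒ L=4.
Step 7. [col 3: L + E ≡ U (mod 10)] column 3 reads L+E+carry(1)=U with L=4, E=1; with digits 1,3,4,7,8,9 already taken and all letters distinct, the only value for U is 6. So U=6.
Step 8. [col 6: A + L ≡ N (mod 10)] column 6 (A + L ≡ N (mod 10), carry-in 1) doesn't pin A yet; pick A=5 and continue ⇒ A=5.
Step 9. [col 6: A + L ≡ N (mod 10)] column 6: given A=5, L=4, carry-in 1, and digits 1,3,4,5,6,7,8,9 already taken and all letters distinct, A+L≡N (mod 10) forces N=0, so N=0.

Answer: A=5, E=1, G=8, I=7, J=3, L=4, N=0, O=9, U=6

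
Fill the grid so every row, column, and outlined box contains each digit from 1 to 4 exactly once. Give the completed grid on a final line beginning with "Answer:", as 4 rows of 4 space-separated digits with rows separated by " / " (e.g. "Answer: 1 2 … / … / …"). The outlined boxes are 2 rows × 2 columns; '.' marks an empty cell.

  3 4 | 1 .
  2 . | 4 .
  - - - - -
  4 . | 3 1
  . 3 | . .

Step 1. [r4c4∈{2,4}] r4c4 is the only open cell in row 4 admitting 4. So r4c4=4.
Step 2. [r3c2∈{2}] r3c2 is down to just 2 ⇒ r3c2=2.
Step 3. [r4c1∈{1}] only 1 remains possible at r4c1 ⇒ r4c1=1.
Step 4. [r2c2∈{1}] r2c2 is down to just 1, so r2c2=1.
Step 5. [r4c3∈{2}] only 2 remains possible at r4c3, so r4c3=2.
Step 6. [r2c4∈{3}] only 3 remains possible at r2c4 ⇒ r2c4=3.
Step 7. [r1c4∈{2}] only 2 remains possible at r1c4. So r1c4=2.

Answer: 3 4 1 2 / 2 1 4 3 / 4 2 3 1 / 1 3 2 4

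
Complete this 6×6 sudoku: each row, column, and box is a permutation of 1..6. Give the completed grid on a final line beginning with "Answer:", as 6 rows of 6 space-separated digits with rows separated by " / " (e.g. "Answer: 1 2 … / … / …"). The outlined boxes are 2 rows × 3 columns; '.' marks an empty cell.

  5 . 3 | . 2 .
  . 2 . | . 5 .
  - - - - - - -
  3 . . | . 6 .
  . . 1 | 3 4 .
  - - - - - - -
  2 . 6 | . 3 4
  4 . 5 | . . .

Step 1. [r6c5∈{1}] r6c5 is down to just 1. So r6c5=1.
Step 2. [r4c6∈{2,5}] row 4 places 2 nowhere but r4c6 ⇒ r4c6=2.
Step 3. [r2c1∈{1,6}] col 1 places 1 nowhere but r2c1. So r2c1=1.
Step 4. [r1c2∈{4,6}] across box 1, 6 lands solely at r1c2, so r1c2=6.
Step 5. [r3c6∈{1,5}] across col 6, 5 lands solely at r3c6. So r3c6=5.
Step 6. [r2c3∈{4}] r2c3 is down to just 4, so r2c3=4.
Step 7. [r2c4∈{6}] r2c4 is down to just 6, so r2c4=6.
Step 8. [r3c4∈{1}] r3c4 is down to just 1, so r3c4=1.
Step 9. [r1c6∈{1}] r1c6 has the single candidate 1 ⇒ r1c6=1.
Step 10. [r4c2∈{5}] only 5 remains possible at r4c2. So r4c2=5.
Step 11. [r3c2∈{4}] nothing but 4 survives at r3c2. So r3c2=4.
Step 12. [r1c4∈{4}] r1c4's peers cover all but 4 ⇒ r1c4=4.
Step 13. [r5c4∈{5}] r5c4 is down to just 5. So r5c4=5.
Step 14. [r3c3∈{2}] only 2 remains possible at r3c3 ⇒ r3c3=2.
Step 15. [r6c2∈{3}] r6c2 has the single candidate 3. So r6c2=3.
Step 16. [r5c2∈{1}] r5c2 has the single candidate 1. So r5c2=1.
Step 17. [r2c6∈{3}] nothing but 3 survives at r2c6. So r2c6=3.
Step 18. [r4c1∈{6}] nothing but 6 survives at r4c1 ⇒ r4c1=6.
Step 19. [r6c6∈{6}] r6c6 has the single candidate 6, so r6c6=6.
Step 20. [r6c4∈{2}] r6c4 is down to just 2. So r6c4=2.

Answer: 5 6 3 4 2 1 / 1 2 4 6 5 3 / 3 4 2 1 6 5 / 6 5 1 3 4 2 / 2 1 6 5 3 4 / 4 3 5 2 1 6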